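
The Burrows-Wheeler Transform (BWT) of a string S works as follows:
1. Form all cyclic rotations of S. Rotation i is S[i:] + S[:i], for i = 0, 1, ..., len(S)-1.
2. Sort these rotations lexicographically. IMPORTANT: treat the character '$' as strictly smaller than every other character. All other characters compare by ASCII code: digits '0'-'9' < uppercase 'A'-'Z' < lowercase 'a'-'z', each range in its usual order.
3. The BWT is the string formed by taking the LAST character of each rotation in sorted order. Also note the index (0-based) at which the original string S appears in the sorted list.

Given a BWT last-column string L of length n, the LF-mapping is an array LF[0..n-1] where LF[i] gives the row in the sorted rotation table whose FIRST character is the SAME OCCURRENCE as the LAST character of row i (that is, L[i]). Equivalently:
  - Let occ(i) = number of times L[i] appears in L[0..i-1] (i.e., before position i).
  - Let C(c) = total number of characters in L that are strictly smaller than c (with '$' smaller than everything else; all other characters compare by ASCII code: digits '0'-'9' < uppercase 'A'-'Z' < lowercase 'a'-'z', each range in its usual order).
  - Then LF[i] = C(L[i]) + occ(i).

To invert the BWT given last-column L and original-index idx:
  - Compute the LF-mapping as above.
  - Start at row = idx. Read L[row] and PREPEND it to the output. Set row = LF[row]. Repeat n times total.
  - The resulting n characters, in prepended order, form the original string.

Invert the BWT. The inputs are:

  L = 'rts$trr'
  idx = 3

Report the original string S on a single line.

Answer: rtsrtr$

Derivation:
LF mapping: 1 5 4 0 6 2 3
Walk LF starting at row 3, prepending L[row]:
  step 1: row=3, L[3]='$', prepend. Next row=LF[3]=0
  step 2: row=0, L[0]='r', prepend. Next row=LF[0]=1
  step 3: row=1, L[1]='t', prepend. Next row=LF[1]=5
  step 4: row=5, L[5]='r', prepend. Next row=LF[5]=2
  step 5: row=2, L[2]='s', prepend. Next row=LF[2]=4
  step 6: row=4, L[4]='t', prepend. Next row=LF[4]=6
  step 7: row=6, L[6]='r', prepend. Next row=LF[6]=3
Reversed output: rtsrtr$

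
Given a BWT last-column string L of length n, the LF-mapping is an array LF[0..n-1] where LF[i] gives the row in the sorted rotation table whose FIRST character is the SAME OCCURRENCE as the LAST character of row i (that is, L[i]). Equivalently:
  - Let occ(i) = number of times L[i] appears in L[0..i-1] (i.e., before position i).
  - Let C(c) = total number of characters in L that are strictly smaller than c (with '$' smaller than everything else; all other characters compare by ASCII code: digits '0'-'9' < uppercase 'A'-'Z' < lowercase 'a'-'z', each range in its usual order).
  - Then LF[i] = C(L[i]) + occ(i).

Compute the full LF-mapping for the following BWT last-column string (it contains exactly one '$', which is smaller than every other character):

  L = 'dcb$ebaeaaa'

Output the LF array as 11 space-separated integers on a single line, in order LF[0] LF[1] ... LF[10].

Char counts: '$':1, 'a':4, 'b':2, 'c':1, 'd':1, 'e':2
C (first-col start): C('$')=0, C('a')=1, C('b')=5, C('c')=7, C('d')=8, C('e')=9
L[0]='d': occ=0, LF[0]=C('d')+0=8+0=8
L[1]='c': occ=0, LF[1]=C('c')+0=7+0=7
L[2]='b': occ=0, LF[2]=C('b')+0=5+0=5
L[3]='$': occ=0, LF[3]=C('$')+0=0+0=0
L[4]='e': occ=0, LF[4]=C('e')+0=9+0=9
L[5]='b': occ=1, LF[5]=C('b')+1=5+1=6
L[6]='a': occ=0, LF[6]=C('a')+0=1+0=1
L[7]='e': occ=1, LF[7]=C('e')+1=9+1=10
L[8]='a': occ=1, LF[8]=C('a')+1=1+1=2
L[9]='a': occ=2, LF[9]=C('a')+2=1+2=3
L[10]='a': occ=3, LF[10]=C('a')+3=1+3=4

Answer: 8 7 5 0 9 6 1 10 2 3 4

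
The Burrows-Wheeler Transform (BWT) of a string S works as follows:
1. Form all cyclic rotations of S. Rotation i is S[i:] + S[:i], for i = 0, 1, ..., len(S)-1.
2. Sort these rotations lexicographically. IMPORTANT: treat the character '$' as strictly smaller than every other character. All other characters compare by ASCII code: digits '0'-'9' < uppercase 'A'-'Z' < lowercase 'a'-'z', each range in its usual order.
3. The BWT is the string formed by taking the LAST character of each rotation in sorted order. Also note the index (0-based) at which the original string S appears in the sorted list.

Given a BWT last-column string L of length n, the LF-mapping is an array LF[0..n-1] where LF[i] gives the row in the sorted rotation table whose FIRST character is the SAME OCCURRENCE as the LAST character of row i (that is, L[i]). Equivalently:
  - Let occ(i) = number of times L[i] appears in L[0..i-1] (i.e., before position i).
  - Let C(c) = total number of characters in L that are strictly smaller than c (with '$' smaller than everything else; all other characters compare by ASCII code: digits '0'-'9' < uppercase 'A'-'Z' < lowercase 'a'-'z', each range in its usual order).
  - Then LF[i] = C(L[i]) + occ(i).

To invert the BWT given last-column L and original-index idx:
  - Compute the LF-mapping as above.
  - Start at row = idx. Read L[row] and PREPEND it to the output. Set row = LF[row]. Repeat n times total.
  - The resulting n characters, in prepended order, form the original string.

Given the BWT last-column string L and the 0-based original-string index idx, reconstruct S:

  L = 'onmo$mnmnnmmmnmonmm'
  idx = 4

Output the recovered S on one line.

LF mapping: 16 10 1 17 0 2 11 3 12 13 4 5 6 14 7 18 15 8 9
Walk LF starting at row 4, prepending L[row]:
  step 1: row=4, L[4]='$', prepend. Next row=LF[4]=0
  step 2: row=0, L[0]='o', prepend. Next row=LF[0]=16
  step 3: row=16, L[16]='n', prepend. Next row=LF[16]=15
  step 4: row=15, L[15]='o', prepend. Next row=LF[15]=18
  step 5: row=18, L[18]='m', prepend. Next row=LF[18]=9
  step 6: row=9, L[9]='n', prepend. Next row=LF[9]=13
  step 7: row=13, L[13]='n', prepend. Next row=LF[13]=14
  step 8: row=14, L[14]='m', prepend. Next row=LF[14]=7
  step 9: row=7, L[7]='m', prepend. Next row=LF[7]=3
  step 10: row=3, L[3]='o', prepend. Next row=LF[3]=17
  step 11: row=17, L[17]='m', prepend. Next row=LF[17]=8
  step 12: row=8, L[8]='n', prepend. Next row=LF[8]=12
  step 13: row=12, L[12]='m', prepend. Next row=LF[12]=6
  step 14: row=6, L[6]='n', prepend. Next row=LF[6]=11
  step 15: row=11, L[11]='m', prepend. Next row=LF[11]=5
  step 16: row=5, L[5]='m', prepend. Next row=LF[5]=2
  step 17: row=2, L[2]='m', prepend. Next row=LF[2]=1
  step 18: row=1, L[1]='n', prepend. Next row=LF[1]=10
  step 19: row=10, L[10]='m', prepend. Next row=LF[10]=4
Reversed output: mnmmmnmnmommnnmono$

Answer: mnmmmnmnmommnnmono$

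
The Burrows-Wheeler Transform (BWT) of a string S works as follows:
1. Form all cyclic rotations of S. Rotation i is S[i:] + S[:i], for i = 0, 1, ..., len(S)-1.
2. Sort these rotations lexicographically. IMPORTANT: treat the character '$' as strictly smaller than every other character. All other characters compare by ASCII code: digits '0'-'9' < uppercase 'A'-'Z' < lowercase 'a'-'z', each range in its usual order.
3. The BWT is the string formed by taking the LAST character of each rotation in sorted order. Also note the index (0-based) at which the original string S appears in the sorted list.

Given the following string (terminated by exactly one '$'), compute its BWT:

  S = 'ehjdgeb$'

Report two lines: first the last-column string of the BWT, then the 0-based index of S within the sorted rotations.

All 8 rotations (rotation i = S[i:]+S[:i]):
  rot[0] = ehjdgeb$
  rot[1] = hjdgeb$e
  rot[2] = jdgeb$eh
  rot[3] = dgeb$ehj
  rot[4] = geb$ehjd
  rot[5] = eb$ehjdg
  rot[6] = b$ehjdge
  rot[7] = $ehjdgeb
Sorted (with $ < everything):
  sorted[0] = $ehjdgeb  (last char: 'b')
  sorted[1] = b$ehjdge  (last char: 'e')
  sorted[2] = dgeb$ehj  (last char: 'j')
  sorted[3] = eb$ehjdg  (last char: 'g')
  sorted[4] = ehjdgeb$  (last char: '$')
  sorted[5] = geb$ehjd  (last char: 'd')
  sorted[6] = hjdgeb$e  (last char: 'e')
  sorted[7] = jdgeb$eh  (last char: 'h')
Last column: bejg$deh
Original string S is at sorted index 4

Answer: bejg$deh
4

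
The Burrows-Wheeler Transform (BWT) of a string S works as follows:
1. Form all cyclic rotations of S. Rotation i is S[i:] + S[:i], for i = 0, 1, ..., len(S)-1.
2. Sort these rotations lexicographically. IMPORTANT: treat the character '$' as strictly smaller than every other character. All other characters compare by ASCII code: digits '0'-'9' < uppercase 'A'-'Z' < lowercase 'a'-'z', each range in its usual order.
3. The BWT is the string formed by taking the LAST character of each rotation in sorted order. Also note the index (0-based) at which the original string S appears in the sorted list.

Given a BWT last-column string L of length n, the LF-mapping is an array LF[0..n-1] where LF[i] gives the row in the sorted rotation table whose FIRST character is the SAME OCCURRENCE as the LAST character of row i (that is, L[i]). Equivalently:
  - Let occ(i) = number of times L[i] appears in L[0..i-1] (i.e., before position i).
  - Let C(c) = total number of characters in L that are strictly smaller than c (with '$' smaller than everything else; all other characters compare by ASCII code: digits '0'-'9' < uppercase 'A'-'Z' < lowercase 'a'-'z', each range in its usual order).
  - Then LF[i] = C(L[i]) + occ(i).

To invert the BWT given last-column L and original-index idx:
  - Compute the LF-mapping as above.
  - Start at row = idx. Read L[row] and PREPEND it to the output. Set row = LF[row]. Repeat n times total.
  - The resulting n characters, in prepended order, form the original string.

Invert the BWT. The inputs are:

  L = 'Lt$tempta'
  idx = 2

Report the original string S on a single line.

Answer: attemptL$

Derivation:
LF mapping: 1 6 0 7 3 4 5 8 2
Walk LF starting at row 2, prepending L[row]:
  step 1: row=2, L[2]='$', prepend. Next row=LF[2]=0
  step 2: row=0, L[0]='L', prepend. Next row=LF[0]=1
  step 3: row=1, L[1]='t', prepend. Next row=LF[1]=6
  step 4: row=6, L[6]='p', prepend. Next row=LF[6]=5
  step 5: row=5, L[5]='m', prepend. Next row=LF[5]=4
  step 6: row=4, L[4]='e', prepend. Next row=LF[4]=3
  step 7: row=3, L[3]='t', prepend. Next row=LF[3]=7
  step 8: row=7, L[7]='t', prepend. Next row=LF[7]=8
  step 9: row=8, L[8]='a', prepend. Next row=LF[8]=2
Reversed output: attemptL$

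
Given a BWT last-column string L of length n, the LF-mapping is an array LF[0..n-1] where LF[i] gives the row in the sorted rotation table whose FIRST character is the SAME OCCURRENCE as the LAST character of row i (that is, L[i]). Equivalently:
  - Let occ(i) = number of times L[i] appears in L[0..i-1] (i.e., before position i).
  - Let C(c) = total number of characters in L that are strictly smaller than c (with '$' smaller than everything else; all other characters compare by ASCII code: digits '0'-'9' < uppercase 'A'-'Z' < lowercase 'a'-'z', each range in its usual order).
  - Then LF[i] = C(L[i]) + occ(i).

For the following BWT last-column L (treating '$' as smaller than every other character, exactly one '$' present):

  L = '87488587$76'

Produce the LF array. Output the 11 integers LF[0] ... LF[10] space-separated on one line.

Answer: 7 4 1 8 9 2 10 5 0 6 3

Derivation:
Char counts: '$':1, '4':1, '5':1, '6':1, '7':3, '8':4
C (first-col start): C('$')=0, C('4')=1, C('5')=2, C('6')=3, C('7')=4, C('8')=7
L[0]='8': occ=0, LF[0]=C('8')+0=7+0=7
L[1]='7': occ=0, LF[1]=C('7')+0=4+0=4
L[2]='4': occ=0, LF[2]=C('4')+0=1+0=1
L[3]='8': occ=1, LF[3]=C('8')+1=7+1=8
L[4]='8': occ=2, LF[4]=C('8')+2=7+2=9
L[5]='5': occ=0, LF[5]=C('5')+0=2+0=2
L[6]='8': occ=3, LF[6]=C('8')+3=7+3=10
L[7]='7': occ=1, LF[7]=C('7')+1=4+1=5
L[8]='$': occ=0, LF[8]=C('$')+0=0+0=0
L[9]='7': occ=2, LF[9]=C('7')+2=4+2=6
L[10]='6': occ=0, LF[10]=C('6')+0=3+0=3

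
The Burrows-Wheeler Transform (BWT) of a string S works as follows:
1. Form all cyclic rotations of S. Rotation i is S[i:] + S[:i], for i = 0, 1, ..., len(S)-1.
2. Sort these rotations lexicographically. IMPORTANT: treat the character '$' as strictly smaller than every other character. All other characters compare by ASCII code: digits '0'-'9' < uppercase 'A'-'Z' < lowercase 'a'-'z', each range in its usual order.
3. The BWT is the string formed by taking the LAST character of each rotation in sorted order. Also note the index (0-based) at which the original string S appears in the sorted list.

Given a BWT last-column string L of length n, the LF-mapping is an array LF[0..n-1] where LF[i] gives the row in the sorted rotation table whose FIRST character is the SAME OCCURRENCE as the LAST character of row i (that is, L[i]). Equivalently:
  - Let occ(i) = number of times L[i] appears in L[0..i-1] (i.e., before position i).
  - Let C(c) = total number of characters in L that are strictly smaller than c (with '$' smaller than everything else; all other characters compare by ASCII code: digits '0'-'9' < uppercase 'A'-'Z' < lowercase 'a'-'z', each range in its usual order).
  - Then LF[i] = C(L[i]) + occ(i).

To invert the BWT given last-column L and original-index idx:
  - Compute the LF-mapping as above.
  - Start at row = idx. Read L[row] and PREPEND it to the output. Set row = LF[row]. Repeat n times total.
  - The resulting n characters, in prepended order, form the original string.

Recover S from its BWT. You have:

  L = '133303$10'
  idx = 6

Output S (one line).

Answer: 30330131$

Derivation:
LF mapping: 3 5 6 7 1 8 0 4 2
Walk LF starting at row 6, prepending L[row]:
  step 1: row=6, L[6]='$', prepend. Next row=LF[6]=0
  step 2: row=0, L[0]='1', prepend. Next row=LF[0]=3
  step 3: row=3, L[3]='3', prepend. Next row=LF[3]=7
  step 4: row=7, L[7]='1', prepend. Next row=LF[7]=4
  step 5: row=4, L[4]='0', prepend. Next row=LF[4]=1
  step 6: row=1, L[1]='3', prepend. Next row=LF[1]=5
  step 7: row=5, L[5]='3', prepend. Next row=LF[5]=8
  step 8: row=8, L[8]='0', prepend. Next row=LF[8]=2
  step 9: row=2, L[2]='3', prepend. Next row=LF[2]=6
Reversed output: 30330131$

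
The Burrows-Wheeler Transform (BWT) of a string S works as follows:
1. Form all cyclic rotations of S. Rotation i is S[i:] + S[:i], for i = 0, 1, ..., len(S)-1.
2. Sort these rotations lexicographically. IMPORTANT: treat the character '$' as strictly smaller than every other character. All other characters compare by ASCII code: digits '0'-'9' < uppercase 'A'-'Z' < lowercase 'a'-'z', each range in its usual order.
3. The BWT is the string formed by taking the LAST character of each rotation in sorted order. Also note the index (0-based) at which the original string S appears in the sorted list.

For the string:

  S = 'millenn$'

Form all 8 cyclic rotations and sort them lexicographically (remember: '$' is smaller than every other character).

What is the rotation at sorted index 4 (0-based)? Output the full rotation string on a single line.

All 8 rotations (rotation i = S[i:]+S[:i]):
  rot[0] = millenn$
  rot[1] = illenn$m
  rot[2] = llenn$mi
  rot[3] = lenn$mil
  rot[4] = enn$mill
  rot[5] = nn$mille
  rot[6] = n$millen
  rot[7] = $millenn
Sorted (with $ < everything):
  sorted[0] = $millenn
  sorted[1] = enn$mill
  sorted[2] = illenn$m
  sorted[3] = lenn$mil
  sorted[4] = llenn$mi
  sorted[5] = millenn$
  sorted[6] = n$millen
  sorted[7] = nn$mille
sorted[4] = llenn$mi

Answer: llenn$mi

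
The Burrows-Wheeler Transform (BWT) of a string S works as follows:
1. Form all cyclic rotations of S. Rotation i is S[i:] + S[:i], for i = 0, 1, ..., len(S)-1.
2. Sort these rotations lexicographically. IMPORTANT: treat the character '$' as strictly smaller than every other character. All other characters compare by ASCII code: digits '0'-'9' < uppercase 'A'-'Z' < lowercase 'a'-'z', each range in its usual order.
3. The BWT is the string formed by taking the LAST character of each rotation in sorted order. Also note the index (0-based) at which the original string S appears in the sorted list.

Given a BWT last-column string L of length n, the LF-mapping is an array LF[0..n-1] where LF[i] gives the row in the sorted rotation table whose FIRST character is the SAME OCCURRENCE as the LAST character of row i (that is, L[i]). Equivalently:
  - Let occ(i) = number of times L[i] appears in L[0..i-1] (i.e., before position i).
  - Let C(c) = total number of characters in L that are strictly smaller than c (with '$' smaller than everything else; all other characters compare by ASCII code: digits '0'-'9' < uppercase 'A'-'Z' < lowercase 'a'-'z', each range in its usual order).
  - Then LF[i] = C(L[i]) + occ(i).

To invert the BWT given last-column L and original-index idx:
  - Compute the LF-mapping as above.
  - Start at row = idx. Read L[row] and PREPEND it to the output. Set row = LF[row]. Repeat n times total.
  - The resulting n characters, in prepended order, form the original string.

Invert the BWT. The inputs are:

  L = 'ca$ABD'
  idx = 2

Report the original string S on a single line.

Answer: BaADc$

Derivation:
LF mapping: 5 4 0 1 2 3
Walk LF starting at row 2, prepending L[row]:
  step 1: row=2, L[2]='$', prepend. Next row=LF[2]=0
  step 2: row=0, L[0]='c', prepend. Next row=LF[0]=5
  step 3: row=5, L[5]='D', prepend. Next row=LF[5]=3
  step 4: row=3, L[3]='A', prepend. Next row=LF[3]=1
  step 5: row=1, L[1]='a', prepend. Next row=LF[1]=4
  step 6: row=4, L[4]='B', prepend. Next row=LF[4]=2
Reversed output: BaADc$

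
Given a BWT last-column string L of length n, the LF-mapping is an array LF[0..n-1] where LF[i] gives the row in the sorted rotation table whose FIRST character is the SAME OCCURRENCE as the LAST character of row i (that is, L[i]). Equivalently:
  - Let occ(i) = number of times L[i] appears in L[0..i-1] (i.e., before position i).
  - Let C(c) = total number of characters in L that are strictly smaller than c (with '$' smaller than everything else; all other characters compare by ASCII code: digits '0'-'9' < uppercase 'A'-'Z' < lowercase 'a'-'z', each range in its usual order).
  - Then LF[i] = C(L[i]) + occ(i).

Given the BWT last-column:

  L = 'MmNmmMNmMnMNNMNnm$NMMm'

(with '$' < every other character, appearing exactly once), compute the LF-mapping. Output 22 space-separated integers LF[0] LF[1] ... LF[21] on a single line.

Answer: 1 14 8 15 16 2 9 17 3 20 4 10 11 5 12 21 18 0 13 6 7 19

Derivation:
Char counts: '$':1, 'M':7, 'N':6, 'm':6, 'n':2
C (first-col start): C('$')=0, C('M')=1, C('N')=8, C('m')=14, C('n')=20
L[0]='M': occ=0, LF[0]=C('M')+0=1+0=1
L[1]='m': occ=0, LF[1]=C('m')+0=14+0=14
L[2]='N': occ=0, LF[2]=C('N')+0=8+0=8
L[3]='m': occ=1, LF[3]=C('m')+1=14+1=15
L[4]='m': occ=2, LF[4]=C('m')+2=14+2=16
L[5]='M': occ=1, LF[5]=C('M')+1=1+1=2
L[6]='N': occ=1, LF[6]=C('N')+1=8+1=9
L[7]='m': occ=3, LF[7]=C('m')+3=14+3=17
L[8]='M': occ=2, LF[8]=C('M')+2=1+2=3
L[9]='n': occ=0, LF[9]=C('n')+0=20+0=20
L[10]='M': occ=3, LF[10]=C('M')+3=1+3=4
L[11]='N': occ=2, LF[11]=C('N')+2=8+2=10
L[12]='N': occ=3, LF[12]=C('N')+3=8+3=11
L[13]='M': occ=4, LF[13]=C('M')+4=1+4=5
L[14]='N': occ=4, LF[14]=C('N')+4=8+4=12
L[15]='n': occ=1, LF[15]=C('n')+1=20+1=21
L[16]='m': occ=4, LF[16]=C('m')+4=14+4=18
L[17]='$': occ=0, LF[17]=C('$')+0=0+0=0
L[18]='N': occ=5, LF[18]=C('N')+5=8+5=13
L[19]='M': occ=5, LF[19]=C('M')+5=1+5=6
L[20]='M': occ=6, LF[20]=C('M')+6=1+6=7
L[21]='m': occ=5, LF[21]=C('m')+5=14+5=19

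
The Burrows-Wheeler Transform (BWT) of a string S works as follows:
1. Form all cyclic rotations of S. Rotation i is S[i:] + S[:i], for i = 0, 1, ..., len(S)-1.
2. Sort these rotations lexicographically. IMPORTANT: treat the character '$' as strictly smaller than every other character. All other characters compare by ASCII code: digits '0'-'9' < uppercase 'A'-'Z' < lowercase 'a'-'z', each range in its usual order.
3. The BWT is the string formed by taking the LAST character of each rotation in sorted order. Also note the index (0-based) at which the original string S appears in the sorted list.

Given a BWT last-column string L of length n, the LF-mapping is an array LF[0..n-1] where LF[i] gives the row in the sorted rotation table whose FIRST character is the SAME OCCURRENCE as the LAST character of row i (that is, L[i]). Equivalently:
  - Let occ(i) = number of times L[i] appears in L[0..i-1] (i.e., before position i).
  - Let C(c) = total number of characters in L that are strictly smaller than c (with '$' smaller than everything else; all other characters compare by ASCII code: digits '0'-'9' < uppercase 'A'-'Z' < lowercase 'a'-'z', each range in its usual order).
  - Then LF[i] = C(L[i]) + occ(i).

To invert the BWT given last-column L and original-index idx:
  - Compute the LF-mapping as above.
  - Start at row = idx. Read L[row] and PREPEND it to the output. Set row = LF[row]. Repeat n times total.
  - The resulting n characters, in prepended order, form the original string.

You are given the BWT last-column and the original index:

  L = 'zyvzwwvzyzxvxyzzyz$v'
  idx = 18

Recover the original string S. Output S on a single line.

LF mapping: 13 9 1 14 5 6 2 15 10 16 7 3 8 11 17 18 12 19 0 4
Walk LF starting at row 18, prepending L[row]:
  step 1: row=18, L[18]='$', prepend. Next row=LF[18]=0
  step 2: row=0, L[0]='z', prepend. Next row=LF[0]=13
  step 3: row=13, L[13]='y', prepend. Next row=LF[13]=11
  step 4: row=11, L[11]='v', prepend. Next row=LF[11]=3
  step 5: row=3, L[3]='z', prepend. Next row=LF[3]=14
  step 6: row=14, L[14]='z', prepend. Next row=LF[14]=17
  step 7: row=17, L[17]='z', prepend. Next row=LF[17]=19
  step 8: row=19, L[19]='v', prepend. Next row=LF[19]=4
  step 9: row=4, L[4]='w', prepend. Next row=LF[4]=5
  step 10: row=5, L[5]='w', prepend. Next row=LF[5]=6
  step 11: row=6, L[6]='v', prepend. Next row=LF[6]=2
  step 12: row=2, L[2]='v', prepend. Next row=LF[2]=1
  step 13: row=1, L[1]='y', prepend. Next row=LF[1]=9
  step 14: row=9, L[9]='z', prepend. Next row=LF[9]=16
  step 15: row=16, L[16]='y', prepend. Next row=LF[16]=12
  step 16: row=12, L[12]='x', prepend. Next row=LF[12]=8
  step 17: row=8, L[8]='y', prepend. Next row=LF[8]=10
  step 18: row=10, L[10]='x', prepend. Next row=LF[10]=7
  step 19: row=7, L[7]='z', prepend. Next row=LF[7]=15
  step 20: row=15, L[15]='z', prepend. Next row=LF[15]=18
Reversed output: zzxyxyzyvvwwvzzzvyz$

Answer: zzxyxyzyvvwwvzzzvyz$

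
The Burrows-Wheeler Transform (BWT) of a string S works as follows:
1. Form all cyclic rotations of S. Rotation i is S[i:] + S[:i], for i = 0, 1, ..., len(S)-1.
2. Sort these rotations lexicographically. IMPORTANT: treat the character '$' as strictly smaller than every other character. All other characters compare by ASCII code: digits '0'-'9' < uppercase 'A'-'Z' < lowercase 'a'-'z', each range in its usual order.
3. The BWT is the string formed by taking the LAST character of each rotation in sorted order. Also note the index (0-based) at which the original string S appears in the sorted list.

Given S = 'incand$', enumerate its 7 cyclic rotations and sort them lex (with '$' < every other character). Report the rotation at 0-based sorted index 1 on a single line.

Answer: and$inc

Derivation:
All 7 rotations (rotation i = S[i:]+S[:i]):
  rot[0] = incand$
  rot[1] = ncand$i
  rot[2] = cand$in
  rot[3] = and$inc
  rot[4] = nd$inca
  rot[5] = d$incan
  rot[6] = $incand
Sorted (with $ < everything):
  sorted[0] = $incand
  sorted[1] = and$inc
  sorted[2] = cand$in
  sorted[3] = d$incan
  sorted[4] = incand$
  sorted[5] = ncand$i
  sorted[6] = nd$inca
sorted[1] = and$inc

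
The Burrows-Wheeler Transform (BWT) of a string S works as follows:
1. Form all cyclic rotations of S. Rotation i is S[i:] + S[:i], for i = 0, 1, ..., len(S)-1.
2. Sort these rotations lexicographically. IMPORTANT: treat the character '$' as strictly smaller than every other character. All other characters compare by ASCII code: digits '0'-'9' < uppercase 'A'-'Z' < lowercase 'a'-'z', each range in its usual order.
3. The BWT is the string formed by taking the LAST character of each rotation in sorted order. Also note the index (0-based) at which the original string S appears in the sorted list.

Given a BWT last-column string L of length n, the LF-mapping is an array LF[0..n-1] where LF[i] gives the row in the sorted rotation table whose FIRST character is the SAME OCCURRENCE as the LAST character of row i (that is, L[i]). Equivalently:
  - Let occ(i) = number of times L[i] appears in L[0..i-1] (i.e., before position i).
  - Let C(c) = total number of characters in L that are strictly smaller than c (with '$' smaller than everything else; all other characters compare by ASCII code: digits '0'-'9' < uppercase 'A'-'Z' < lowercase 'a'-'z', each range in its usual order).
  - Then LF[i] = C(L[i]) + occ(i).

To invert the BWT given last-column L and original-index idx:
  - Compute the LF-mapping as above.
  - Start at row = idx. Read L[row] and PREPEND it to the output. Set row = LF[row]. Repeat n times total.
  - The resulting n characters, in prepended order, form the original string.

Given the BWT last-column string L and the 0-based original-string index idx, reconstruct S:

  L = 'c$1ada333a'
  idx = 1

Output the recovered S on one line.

Answer: 13aa3ad3c$

Derivation:
LF mapping: 8 0 1 5 9 6 2 3 4 7
Walk LF starting at row 1, prepending L[row]:
  step 1: row=1, L[1]='$', prepend. Next row=LF[1]=0
  step 2: row=0, L[0]='c', prepend. Next row=LF[0]=8
  step 3: row=8, L[8]='3', prepend. Next row=LF[8]=4
  step 4: row=4, L[4]='d', prepend. Next row=LF[4]=9
  step 5: row=9, L[9]='a', prepend. Next row=LF[9]=7
  step 6: row=7, L[7]='3', prepend. Next row=LF[7]=3
  step 7: row=3, L[3]='a', prepend. Next row=LF[3]=5
  step 8: row=5, L[5]='a', prepend. Next row=LF[5]=6
  step 9: row=6, L[6]='3', prepend. Next row=LF[6]=2
  step 10: row=2, L[2]='1', prepend. Next row=LF[2]=1
Reversed output: 13aa3ad3c$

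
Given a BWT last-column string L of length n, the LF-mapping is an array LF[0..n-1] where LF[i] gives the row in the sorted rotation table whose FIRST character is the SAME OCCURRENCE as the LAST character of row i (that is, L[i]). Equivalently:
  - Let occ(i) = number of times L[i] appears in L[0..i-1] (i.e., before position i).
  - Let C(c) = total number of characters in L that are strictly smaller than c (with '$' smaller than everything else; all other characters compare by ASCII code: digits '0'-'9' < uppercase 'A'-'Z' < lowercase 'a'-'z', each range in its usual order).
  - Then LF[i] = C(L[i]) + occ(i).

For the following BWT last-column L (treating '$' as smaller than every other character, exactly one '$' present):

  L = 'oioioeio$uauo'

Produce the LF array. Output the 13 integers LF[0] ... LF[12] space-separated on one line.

Char counts: '$':1, 'a':1, 'e':1, 'i':3, 'o':5, 'u':2
C (first-col start): C('$')=0, C('a')=1, C('e')=2, C('i')=3, C('o')=6, C('u')=11
L[0]='o': occ=0, LF[0]=C('o')+0=6+0=6
L[1]='i': occ=0, LF[1]=C('i')+0=3+0=3
L[2]='o': occ=1, LF[2]=C('o')+1=6+1=7
L[3]='i': occ=1, LF[3]=C('i')+1=3+1=4
L[4]='o': occ=2, LF[4]=C('o')+2=6+2=8
L[5]='e': occ=0, LF[5]=C('e')+0=2+0=2
L[6]='i': occ=2, LF[6]=C('i')+2=3+2=5
L[7]='o': occ=3, LF[7]=C('o')+3=6+3=9
L[8]='$': occ=0, LF[8]=C('$')+0=0+0=0
L[9]='u': occ=0, LF[9]=C('u')+0=11+0=11
L[10]='a': occ=0, LF[10]=C('a')+0=1+0=1
L[11]='u': occ=1, LF[11]=C('u')+1=11+1=12
L[12]='o': occ=4, LF[12]=C('o')+4=6+4=10

Answer: 6 3 7 4 8 2 5 9 0 11 1 12 10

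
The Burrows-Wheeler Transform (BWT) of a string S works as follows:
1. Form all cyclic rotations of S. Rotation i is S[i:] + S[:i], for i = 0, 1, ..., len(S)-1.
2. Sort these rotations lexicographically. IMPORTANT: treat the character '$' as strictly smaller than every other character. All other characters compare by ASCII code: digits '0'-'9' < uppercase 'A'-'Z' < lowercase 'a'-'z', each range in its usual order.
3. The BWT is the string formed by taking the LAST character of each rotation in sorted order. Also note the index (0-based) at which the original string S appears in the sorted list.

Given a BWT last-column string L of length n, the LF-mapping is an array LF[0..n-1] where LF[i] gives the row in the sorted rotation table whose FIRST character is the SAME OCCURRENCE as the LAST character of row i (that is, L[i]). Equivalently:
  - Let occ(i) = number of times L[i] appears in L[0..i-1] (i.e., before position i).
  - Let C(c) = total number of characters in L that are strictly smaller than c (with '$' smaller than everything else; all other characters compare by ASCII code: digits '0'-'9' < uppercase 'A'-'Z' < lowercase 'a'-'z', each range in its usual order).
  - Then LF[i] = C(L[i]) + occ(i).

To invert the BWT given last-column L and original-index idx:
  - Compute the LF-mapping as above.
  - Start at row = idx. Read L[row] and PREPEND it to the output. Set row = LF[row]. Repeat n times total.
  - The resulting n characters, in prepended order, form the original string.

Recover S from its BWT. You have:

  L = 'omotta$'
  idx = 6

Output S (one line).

Answer: tomato$

Derivation:
LF mapping: 3 2 4 5 6 1 0
Walk LF starting at row 6, prepending L[row]:
  step 1: row=6, L[6]='$', prepend. Next row=LF[6]=0
  step 2: row=0, L[0]='o', prepend. Next row=LF[0]=3
  step 3: row=3, L[3]='t', prepend. Next row=LF[3]=5
  step 4: row=5, L[5]='a', prepend. Next row=LF[5]=1
  step 5: row=1, L[1]='m', prepend. Next row=LF[1]=2
  step 6: row=2, L[2]='o', prepend. Next row=LF[2]=4
  step 7: row=4, L[4]='t', prepend. Next row=LF[4]=6
Reversed output: tomato$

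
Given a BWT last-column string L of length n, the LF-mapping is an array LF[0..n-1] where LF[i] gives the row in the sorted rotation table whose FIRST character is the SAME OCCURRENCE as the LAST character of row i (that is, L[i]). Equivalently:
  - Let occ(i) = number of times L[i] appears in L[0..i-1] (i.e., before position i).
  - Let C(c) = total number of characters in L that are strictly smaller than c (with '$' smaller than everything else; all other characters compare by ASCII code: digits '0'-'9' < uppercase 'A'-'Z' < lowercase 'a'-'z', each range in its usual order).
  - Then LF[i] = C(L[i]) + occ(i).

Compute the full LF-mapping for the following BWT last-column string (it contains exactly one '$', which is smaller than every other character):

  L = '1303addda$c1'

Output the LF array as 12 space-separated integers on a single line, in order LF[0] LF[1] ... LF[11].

Char counts: '$':1, '0':1, '1':2, '3':2, 'a':2, 'c':1, 'd':3
C (first-col start): C('$')=0, C('0')=1, C('1')=2, C('3')=4, C('a')=6, C('c')=8, C('d')=9
L[0]='1': occ=0, LF[0]=C('1')+0=2+0=2
L[1]='3': occ=0, LF[1]=C('3')+0=4+0=4
L[2]='0': occ=0, LF[2]=C('0')+0=1+0=1
L[3]='3': occ=1, LF[3]=C('3')+1=4+1=5
L[4]='a': occ=0, LF[4]=C('a')+0=6+0=6
L[5]='d': occ=0, LF[5]=C('d')+0=9+0=9
L[6]='d': occ=1, LF[6]=C('d')+1=9+1=10
L[7]='d': occ=2, LF[7]=C('d')+2=9+2=11
L[8]='a': occ=1, LF[8]=C('a')+1=6+1=7
L[9]='$': occ=0, LF[9]=C('$')+0=0+0=0
L[10]='c': occ=0, LF[10]=C('c')+0=8+0=8
L[11]='1': occ=1, LF[11]=C('1')+1=2+1=3

Answer: 2 4 1 5 6 9 10 11 7 0 8 3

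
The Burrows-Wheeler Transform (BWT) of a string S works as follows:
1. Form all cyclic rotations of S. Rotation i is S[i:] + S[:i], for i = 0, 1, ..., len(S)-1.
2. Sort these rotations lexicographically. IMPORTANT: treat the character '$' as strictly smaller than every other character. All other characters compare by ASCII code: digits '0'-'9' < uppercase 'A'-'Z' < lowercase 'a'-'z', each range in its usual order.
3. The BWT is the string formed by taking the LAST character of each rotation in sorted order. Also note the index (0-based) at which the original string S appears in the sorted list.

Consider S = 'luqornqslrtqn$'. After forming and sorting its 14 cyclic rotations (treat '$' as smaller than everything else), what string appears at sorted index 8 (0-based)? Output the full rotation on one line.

All 14 rotations (rotation i = S[i:]+S[:i]):
  rot[0] = luqornqslrtqn$
  rot[1] = uqornqslrtqn$l
  rot[2] = qornqslrtqn$lu
  rot[3] = ornqslrtqn$luq
  rot[4] = rnqslrtqn$luqo
  rot[5] = nqslrtqn$luqor
  rot[6] = qslrtqn$luqorn
  rot[7] = slrtqn$luqornq
  rot[8] = lrtqn$luqornqs
  rot[9] = rtqn$luqornqsl
  rot[10] = tqn$luqornqslr
  rot[11] = qn$luqornqslrt
  rot[12] = n$luqornqslrtq
  rot[13] = $luqornqslrtqn
Sorted (with $ < everything):
  sorted[0] = $luqornqslrtqn
  sorted[1] = lrtqn$luqornqs
  sorted[2] = luqornqslrtqn$
  sorted[3] = n$luqornqslrtq
  sorted[4] = nqslrtqn$luqor
  sorted[5] = ornqslrtqn$luq
  sorted[6] = qn$luqornqslrt
  sorted[7] = qornqslrtqn$lu
  sorted[8] = qslrtqn$luqorn
  sorted[9] = rnqslrtqn$luqo
  sorted[10] = rtqn$luqornqsl
  sorted[11] = slrtqn$luqornq
  sorted[12] = tqn$luqornqslr
  sorted[13] = uqornqslrtqn$l
sorted[8] = qslrtqn$luqorn

Answer: qslrtqn$luqorn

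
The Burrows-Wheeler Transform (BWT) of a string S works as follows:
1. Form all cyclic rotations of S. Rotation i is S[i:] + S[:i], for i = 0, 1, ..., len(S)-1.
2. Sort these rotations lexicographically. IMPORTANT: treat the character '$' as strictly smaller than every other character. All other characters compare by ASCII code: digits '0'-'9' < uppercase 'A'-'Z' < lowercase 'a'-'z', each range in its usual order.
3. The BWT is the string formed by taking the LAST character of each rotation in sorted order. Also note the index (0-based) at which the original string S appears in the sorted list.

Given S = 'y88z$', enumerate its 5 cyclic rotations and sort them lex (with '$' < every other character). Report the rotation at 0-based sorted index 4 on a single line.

All 5 rotations (rotation i = S[i:]+S[:i]):
  rot[0] = y88z$
  rot[1] = 88z$y
  rot[2] = 8z$y8
  rot[3] = z$y88
  rot[4] = $y88z
Sorted (with $ < everything):
  sorted[0] = $y88z
  sorted[1] = 88z$y
  sorted[2] = 8z$y8
  sorted[3] = y88z$
  sorted[4] = z$y88
sorted[4] = z$y88

Answer: z$y88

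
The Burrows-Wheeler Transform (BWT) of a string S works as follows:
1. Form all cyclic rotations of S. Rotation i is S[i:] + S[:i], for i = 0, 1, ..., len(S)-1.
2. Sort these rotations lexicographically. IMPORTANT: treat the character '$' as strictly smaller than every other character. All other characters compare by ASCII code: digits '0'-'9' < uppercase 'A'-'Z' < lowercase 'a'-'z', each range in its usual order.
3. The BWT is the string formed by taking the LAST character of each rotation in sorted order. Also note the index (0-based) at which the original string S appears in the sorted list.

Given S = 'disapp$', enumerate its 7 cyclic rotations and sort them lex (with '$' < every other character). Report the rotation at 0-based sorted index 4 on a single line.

All 7 rotations (rotation i = S[i:]+S[:i]):
  rot[0] = disapp$
  rot[1] = isapp$d
  rot[2] = sapp$di
  rot[3] = app$dis
  rot[4] = pp$disa
  rot[5] = p$disap
  rot[6] = $disapp
Sorted (with $ < everything):
  sorted[0] = $disapp
  sorted[1] = app$dis
  sorted[2] = disapp$
  sorted[3] = isapp$d
  sorted[4] = p$disap
  sorted[5] = pp$disa
  sorted[6] = sapp$di
sorted[4] = p$disap

Answer: p$disap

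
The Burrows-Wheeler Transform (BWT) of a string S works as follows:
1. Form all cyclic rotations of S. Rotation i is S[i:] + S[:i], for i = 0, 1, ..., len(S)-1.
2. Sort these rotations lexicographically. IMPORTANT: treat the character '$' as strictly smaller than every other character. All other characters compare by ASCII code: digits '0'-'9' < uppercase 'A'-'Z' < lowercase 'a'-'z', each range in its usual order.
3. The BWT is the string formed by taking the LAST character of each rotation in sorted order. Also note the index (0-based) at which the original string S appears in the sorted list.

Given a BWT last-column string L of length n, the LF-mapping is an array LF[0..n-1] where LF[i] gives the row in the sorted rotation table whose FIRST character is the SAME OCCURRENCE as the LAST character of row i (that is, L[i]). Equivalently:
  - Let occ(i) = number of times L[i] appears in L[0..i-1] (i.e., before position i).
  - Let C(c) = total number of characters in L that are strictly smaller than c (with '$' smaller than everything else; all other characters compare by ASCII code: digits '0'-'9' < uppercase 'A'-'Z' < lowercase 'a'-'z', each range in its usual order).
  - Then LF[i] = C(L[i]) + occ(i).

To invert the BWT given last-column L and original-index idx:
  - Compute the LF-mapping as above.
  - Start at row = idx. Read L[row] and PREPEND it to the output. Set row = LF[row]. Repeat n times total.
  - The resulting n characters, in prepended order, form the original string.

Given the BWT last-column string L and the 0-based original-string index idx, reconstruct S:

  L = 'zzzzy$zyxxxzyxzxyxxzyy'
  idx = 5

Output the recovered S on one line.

Answer: xzxyxyzzyzxyxzxzxyyzz$

Derivation:
LF mapping: 14 15 16 17 8 0 18 9 1 2 3 19 10 4 20 5 11 6 7 21 12 13
Walk LF starting at row 5, prepending L[row]:
  step 1: row=5, L[5]='$', prepend. Next row=LF[5]=0
  step 2: row=0, L[0]='z', prepend. Next row=LF[0]=14
  step 3: row=14, L[14]='z', prepend. Next row=LF[14]=20
  step 4: row=20, L[20]='y', prepend. Next row=LF[20]=12
  step 5: row=12, L[12]='y', prepend. Next row=LF[12]=10
  step 6: row=10, L[10]='x', prepend. Next row=LF[10]=3
  step 7: row=3, L[3]='z', prepend. Next row=LF[3]=17
  step 8: row=17, L[17]='x', prepend. Next row=LF[17]=6
  step 9: row=6, L[6]='z', prepend. Next row=LF[6]=18
  step 10: row=18, L[18]='x', prepend. Next row=LF[18]=7
  step 11: row=7, L[7]='y', prepend. Next row=LF[7]=9
  step 12: row=9, L[9]='x', prepend. Next row=LF[9]=2
  step 13: row=2, L[2]='z', prepend. Next row=LF[2]=16
  step 14: row=16, L[16]='y', prepend. Next row=LF[16]=11
  step 15: row=11, L[11]='z', prepend. Next row=LF[11]=19
  step 16: row=19, L[19]='z', prepend. Next row=LF[19]=21
  step 17: row=21, L[21]='y', prepend. Next row=LF[21]=13
  step 18: row=13, L[13]='x', prepend. Next row=LF[13]=4
  step 19: row=4, L[4]='y', prepend. Next row=LF[4]=8
  step 20: row=8, L[8]='x', prepend. Next row=LF[8]=1
  step 21: row=1, L[1]='z', prepend. Next row=LF[1]=15
  step 22: row=15, L[15]='x', prepend. Next row=LF[15]=5
Reversed output: xzxyxyzzyzxyxzxzxyyzz$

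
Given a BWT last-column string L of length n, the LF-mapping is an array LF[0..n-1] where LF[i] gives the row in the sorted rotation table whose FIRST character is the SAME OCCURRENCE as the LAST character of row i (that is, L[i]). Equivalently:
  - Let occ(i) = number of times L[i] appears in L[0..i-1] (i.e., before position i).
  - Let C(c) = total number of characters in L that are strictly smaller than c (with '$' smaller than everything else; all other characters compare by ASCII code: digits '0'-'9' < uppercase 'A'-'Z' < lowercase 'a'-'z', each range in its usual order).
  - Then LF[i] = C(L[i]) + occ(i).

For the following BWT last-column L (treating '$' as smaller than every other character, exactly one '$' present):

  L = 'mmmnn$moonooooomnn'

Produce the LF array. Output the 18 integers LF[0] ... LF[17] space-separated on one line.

Answer: 1 2 3 6 7 0 4 11 12 8 13 14 15 16 17 5 9 10

Derivation:
Char counts: '$':1, 'm':5, 'n':5, 'o':7
C (first-col start): C('$')=0, C('m')=1, C('n')=6, C('o')=11
L[0]='m': occ=0, LF[0]=C('m')+0=1+0=1
L[1]='m': occ=1, LF[1]=C('m')+1=1+1=2
L[2]='m': occ=2, LF[2]=C('m')+2=1+2=3
L[3]='n': occ=0, LF[3]=C('n')+0=6+0=6
L[4]='n': occ=1, LF[4]=C('n')+1=6+1=7
L[5]='$': occ=0, LF[5]=C('$')+0=0+0=0
L[6]='m': occ=3, LF[6]=C('m')+3=1+3=4
L[7]='o': occ=0, LF[7]=C('o')+0=11+0=11
L[8]='o': occ=1, LF[8]=C('o')+1=11+1=12
L[9]='n': occ=2, LF[9]=C('n')+2=6+2=8
L[10]='o': occ=2, LF[10]=C('o')+2=11+2=13
L[11]='o': occ=3, LF[11]=C('o')+3=11+3=14
L[12]='o': occ=4, LF[12]=C('o')+4=11+4=15
L[13]='o': occ=5, LF[13]=C('o')+5=11+5=16
L[14]='o': occ=6, LF[14]=C('o')+6=11+6=17
L[15]='m': occ=4, LF[15]=C('m')+4=1+4=5
L[16]='n': occ=3, LF[16]=C('n')+3=6+3=9
L[17]='n': occ=4, LF[17]=C('n')+4=6+4=10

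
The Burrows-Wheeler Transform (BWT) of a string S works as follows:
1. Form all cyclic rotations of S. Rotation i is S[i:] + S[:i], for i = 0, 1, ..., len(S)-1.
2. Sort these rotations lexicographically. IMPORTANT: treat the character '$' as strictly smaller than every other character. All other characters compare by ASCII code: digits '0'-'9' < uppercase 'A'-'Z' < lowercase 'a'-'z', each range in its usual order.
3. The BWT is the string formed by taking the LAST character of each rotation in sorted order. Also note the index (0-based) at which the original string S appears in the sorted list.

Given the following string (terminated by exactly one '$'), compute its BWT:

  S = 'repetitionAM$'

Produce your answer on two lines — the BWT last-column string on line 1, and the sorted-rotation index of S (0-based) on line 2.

Answer: MnArpttoie$ie
10

Derivation:
All 13 rotations (rotation i = S[i:]+S[:i]):
  rot[0] = repetitionAM$
  rot[1] = epetitionAM$r
  rot[2] = petitionAM$re
  rot[3] = etitionAM$rep
  rot[4] = titionAM$repe
  rot[5] = itionAM$repet
  rot[6] = tionAM$repeti
  rot[7] = ionAM$repetit
  rot[8] = onAM$repetiti
  rot[9] = nAM$repetitio
  rot[10] = AM$repetition
  rot[11] = M$repetitionA
  rot[12] = $repetitionAM
Sorted (with $ < everything):
  sorted[0] = $repetitionAM  (last char: 'M')
  sorted[1] = AM$repetition  (last char: 'n')
  sorted[2] = M$repetitionA  (last char: 'A')
  sorted[3] = epetitionAM$r  (last char: 'r')
  sorted[4] = etitionAM$rep  (last char: 'p')
  sorted[5] = ionAM$repetit  (last char: 't')
  sorted[6] = itionAM$repet  (last char: 't')
  sorted[7] = nAM$repetitio  (last char: 'o')
  sorted[8] = onAM$repetiti  (last char: 'i')
  sorted[9] = petitionAM$re  (last char: 'e')
  sorted[10] = repetitionAM$  (last char: '$')
  sorted[11] = tionAM$repeti  (last char: 'i')
  sorted[12] = titionAM$repe  (last char: 'e')
Last column: MnArpttoie$ie
Original string S is at sorted index 10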